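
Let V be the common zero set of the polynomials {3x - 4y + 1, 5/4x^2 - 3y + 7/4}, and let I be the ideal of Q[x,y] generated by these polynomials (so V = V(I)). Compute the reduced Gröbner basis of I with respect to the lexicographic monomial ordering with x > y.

G = {x - 4/3y + 1/3, y^2 - 37/20y + 17/20}

Buchberger's algorithm terminates because the ascending chain of leading-term ideals stabilizes.

f_1 = 3x - 4y + 1, LT = x.
f_2 = 5/4x^2 - 3y + 7/4, LT = x^2.

S(f_1,f_2): lcm = x^2. S = -4/3xy + 1/3x + 12/5y - 7/5.
  leading term xy: subtract (-4/9y)·f_1 from -4/3xy + 1/3x + 12/5y - 7/5 → 1/3x - 16/9y^2 + 128/45y - 7/5
  leading term x: subtract (1/9)·f_1 from 1/3x - 16/9y^2 + 128/45y - 7/5 → -16/9y^2 + 148/45y - 68/45
  leading term y^2: no divisor's leading term divides it; move -16/9y^2 to the remainder.
  leading term y: no divisor's leading term divides it; move 148/45y to the remainder.
  leading term 1: no divisor's leading term divides it; move -68/45 to the remainder.
  remainder -16/9y^2 + 148/45y - 68/45 ≠ 0; add g_3 = -16/9y^2 + 148/45y - 68/45 to the basis.

S(f_1,g_3): leading monomials are coprime, so the S-polynomial reduces to 0 (Buchberger's first criterion).
S(f_2,g_3): leading monomials are coprime, so the S-polynomial reduces to 0 (Buchberger's first criterion).
Every S-polynomial of the final basis reduces to 0, so we have a Gröbner basis.
Inter-reduce: drop elements whose leading term is divisible by another's, tail-reduce, and make monic.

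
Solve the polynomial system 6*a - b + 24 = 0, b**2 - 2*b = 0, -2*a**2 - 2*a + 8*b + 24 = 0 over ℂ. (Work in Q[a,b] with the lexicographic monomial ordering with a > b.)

{(-4, 0)}

Compute a lex Gröbner basis by Buchberger's algorithm.
f_1 = 6*a - b + 24, LT = a.
f_2 = b**2 - 2*b, LT = b**2.
f_3 = -2*a**2 - 2*a + 8*b + 24, LT = a**2.

S(f_1,f_3): lcm = a**2. S = -1/6*a*b + 3*a + 4*b + 12.
  leading term a*b: subtract (-1/36*b)·f_1 from -1/6*a*b + 3*a + 4*b + 12 → 3*a - 1/36*b**2 + 14/3*b + 12
  leading term a: subtract (1/2)·f_1 from 3*a - 1/36*b**2 + 14/3*b + 12 → -1/36*b**2 + 31/6*b
  leading term b**2: subtract (-1/36)·f_2 from -1/36*b**2 + 31/6*b → 46/9*b
  leading term b: no divisor's leading term divides it; move 46/9*b to the remainder.
  remainder 46/9*b ≠ 0; add h_4 = 46/9*b to the basis.

The other S-polynomials (S(f_1,f_2), S(f_2,f_3), S(f_1,h_4), S(f_2,h_4), S(f_3,h_4)) all reduce to 0 modulo the current basis, so we have a Gröbner basis.
Inter-reduce: drop elements whose leading term is divisible by another's, tail-reduce, and make monic.
Reduced Gröbner basis: {a + 4, b}.

Elimination: the polynomial b lies in the elimination ideal for b, so b ∈ {0}. For each such b, the remaining basis elements (now univariate) give the rest of the solution.
  b = 0: the earlier basis element becomes a + 4 = 0, giving a = -4 — point (-4, 0).
Each listed point satisfies every original equation (direct substitution).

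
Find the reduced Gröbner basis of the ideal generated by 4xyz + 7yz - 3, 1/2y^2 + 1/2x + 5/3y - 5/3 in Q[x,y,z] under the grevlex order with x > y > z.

G = {x^2z - 19/12xz + 3/4y - 35/6z + 5/2, xyz + 7/4yz - 3/4, y^2 + x + 10/3y - 10/3}

f_1 = 4xyz + 7yz - 3, LT = xyz.
f_2 = 1/2y^2 + 1/2x + 5/3y - 5/3, LT = y^2.

S(f_1,f_2): lcm = xy^2z. S = -x^2z - 10/3xyz + 7/4y^2z + 10/3xz - 3/4y.
  leading term x^2z: no divisor's leading term divides it; move -x^2z to the remainder.
  leading term xyz: subtract (-5/6)·f_1 from -10/3xyz + 7/4y^2z + 10/3xz - 3/4y → 7/4y^2z + 10/3xz + 35/6yz - 3/4y - 5/2
  leading term y^2z: subtract (7/2z)·f_2 from 7/4y^2z + 10/3xz + 35/6yz - 3/4y - 5/2 → 19/12xz - 3/4y + 35/6z - 5/2
  leading term xz: no divisor's leading term divides it; move 19/12xz to the remainder.
  leading term y: no divisor's leading term divides it; move -3/4y to the remainder.
  leading term z: no divisor's leading term divides it; move 35/6z to the remainder.
  leading term 1: no divisor's leading term divides it; move -5/2 to the remainder.
  remainder -x^2z + 19/12xz - 3/4y + 35/6z - 5/2 ≠ 0; add g_3 = -x^2z + 19/12xz - 3/4y + 35/6z - 5/2 to the basis.

S(f_1,g_3): lcm = x^2yz. S = 10/3xyz - 3/4y^2 + 35/6yz - 3/4x - 5/2y.
  leading term xyz: subtract (5/6)·f_1 from 10/3xyz - 3/4y^2 + 35/6yz - 3/4x - 5/2y → -3/4y^2 - 3/4x - 5/2y + 5/2
  leading term y^2: subtract (-3/2)·f_2 from -3/4y^2 - 3/4x - 5/2y + 5/2 → 0
  remainder 0.

S(f_2,g_3): leading monomials are coprime, so the S-polynomial reduces to 0 (Buchberger's first criterion).
Every S-polynomial of the final basis reduces to 0, so we have a Gröbner basis.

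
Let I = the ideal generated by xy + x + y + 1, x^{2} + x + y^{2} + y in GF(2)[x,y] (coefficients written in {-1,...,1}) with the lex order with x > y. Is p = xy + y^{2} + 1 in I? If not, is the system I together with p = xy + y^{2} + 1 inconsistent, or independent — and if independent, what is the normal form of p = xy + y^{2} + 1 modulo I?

First compute the reduced Gröbner basis of I by Buchberger's algorithm.
f_1 = xy + x + y + 1, LT = xy.
f_2 = x^{2} + x + y^{2} + y, LT = x^{2}.

S(f_1,f_2): lcm = x^{2}y. S = x^{2} + x + y^{3} + y^{2}.
  reduce S modulo (f_1, f_2):
  remainder y^{3} + y ≠ 0; add h_3 = y^{3} + y to the basis.

The other S-polynomials (S(f_1,h_3), S(f_2,h_3)) all reduce to 0 modulo the current basis, so we have a Gröbner basis.
Inter-reduce: drop elements whose leading term is divisible by another's, tail-reduce, and make monic.
Reduced Gröbner basis: {x^{2} + x + y^{2} + y, xy + x + y + 1, y^{3} + y}.
Label its elements g_1 = x^{2} + x + y^{2} + y, g_2 = xy + x + y + 1, g_3 = y^{3} + y.

Reduce p = xy + y^{2} + 1 modulo G:
  leading term xy: subtract (1)·g_2 from xy + y^{2} + 1 → x + y^{2} + y
  leading term x: no divisor's leading term divides it; move x to the remainder.
  leading term y^{2}: no divisor's leading term divides it; move y^{2} to the remainder.
  leading term y: no divisor's leading term divides it; move y to the remainder.
  normal form = x + y^{2} + y.
The normal form is nonzero, so p ∉ I. Since p minus its normal form lies in I, I + (p) = I + (r) where r = x + y^{2} + y; decide whether this ideal is the whole ring.
Run Buchberger on G together with r (pairs among the g_i already reduce to 0 since G is a Gröbner basis):
g_1 = x^{2} + x + y^{2} + y, LT = x^{2}.
g_2 = xy + x + y + 1, LT = xy.
g_3 = y^{3} + y, LT = y^{3}.
r = x + y^{2} + y, LT = x.

S(g_1,r): lcm = x^{2}. S = xy^{2} + xy + x + y^{2} + y.
  reduce S modulo (g_1, g_2, g_3, r):
  remainder y^{2} + y ≠ 0; add m_5 = y^{2} + y to the basis.

S(g_2,r): lcm = xy. S = x + y^{3} + y^{2} + y + 1.
  reduce S modulo (g_1, g_2, g_3, r, m_5):
  remainder y + 1 ≠ 0; add m_6 = y + 1 to the basis.

The other S-polynomials (S(g_1,g_2), S(g_1,g_3), S(g_2,g_3), S(g_3,r), S(g_1,m_5), S(g_2,m_5), S(g_3,m_5), S(r,m_5), S(g_1,m_6), S(g_2,m_6), S(g_3,m_6), S(r,m_6), S(m_5,m_6)) all reduce to 0 modulo the current basis, so we have a Gröbner basis.
Inter-reduce: drop elements whose leading term is divisible by another's, tail-reduce, and make monic.
Reduced Gröbner basis: {x, y + 1}.
The reduced Gröbner basis of I + (p) is {x, y + 1} ≠ {1}, a proper ideal, so the enlarged system stays consistent: p is independent of I, with normal form x + y^{2} + y.

Ideal membership is decidable via reduction modulo a Gröbner basis.

xy + y^{2} + 1 is independent of I; its normal form modulo I is x + y^{2} + y.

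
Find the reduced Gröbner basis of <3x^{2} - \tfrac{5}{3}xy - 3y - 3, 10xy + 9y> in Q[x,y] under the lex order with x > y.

f_1 = 3x^{2} - \tfrac{5}{3}xy - 3y - 3, LT = x^{2}.
f_2 = 10xy + 9y, LT = xy.

S(f_1,f_2): lcm = x^{2}y. S = -\tfrac{5}{9}xy^{2} - \tfrac{9}{10}xy - y^{2} - y.
  leading term xy^{2}: subtract (-\tfrac{1}{18}y)·f_2 from -\tfrac{5}{9}xy^{2} - \tfrac{9}{10}xy - y^{2} - y → -\tfrac{9}{10}xy - \tfrac{1}{2}y^{2} - y
  leading term xy: subtract (-\tfrac{9}{100})·f_2 from -\tfrac{9}{10}xy - \tfrac{1}{2}y^{2} - y → -\tfrac{1}{2}y^{2} - \tfrac{19}{100}y
  leading term y^{2}: no divisor's leading term divides it; move -\tfrac{1}{2}y^{2} to the remainder.
  leading term y: no divisor's leading term divides it; move -\tfrac{19}{100}y to the remainder.
  remainder -\tfrac{1}{2}y^{2} - \tfrac{19}{100}y ≠ 0; add g_3 = -\tfrac{1}{2}y^{2} - \tfrac{19}{100}y to the basis.

S(f_1,g_3): leading monomials are coprime, so the S-polynomial reduces to 0 (Buchberger's first criterion).
S(f_2,g_3): lcm = xy^{2}. S = -\tfrac{19}{50}xy + \tfrac{9}{10}y^{2}.
  leading term xy: subtract (-\tfrac{19}{500})·f_2 from -\tfrac{19}{50}xy + \tfrac{9}{10}y^{2} → \tfrac{9}{10}y^{2} + \tfrac{171}{500}y
  leading term y^{2}: subtract (-\tfrac{9}{5})·g_3 from \tfrac{9}{10}y^{2} + \tfrac{171}{500}y → 0
  remainder 0.

Every S-polynomial of the final basis reduces to 0, so we have a Gröbner basis.

G = {x^{2} - \tfrac{1}{2}y - 1, xy + \tfrac{9}{10}y, y^{2} + \tfrac{19}{50}y}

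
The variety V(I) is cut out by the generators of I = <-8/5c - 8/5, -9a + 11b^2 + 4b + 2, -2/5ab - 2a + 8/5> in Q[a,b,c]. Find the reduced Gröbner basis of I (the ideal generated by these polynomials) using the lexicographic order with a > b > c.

f_1 = -8/5c - 8/5, LT = c.
f_2 = -9a + 11b^2 + 4b + 2, LT = a.
f_3 = -2/5ab - 2a + 8/5, LT = ab.

S(f_2,f_3): lcm = ab. S = -5a - 11/9b^3 - 4/9b^2 - 2/9b + 4.
  leading term a: subtract (5/9)·f_2 from -5a - 11/9b^3 - 4/9b^2 - 2/9b + 4 → -11/9b^3 - 59/9b^2 - 22/9b + 26/9
  leading term b^3: no divisor's leading term divides it; move -11/9b^3 to the remainder.
  leading term b^2: no divisor's leading term divides it; move -59/9b^2 to the remainder.
  leading term b: no divisor's leading term divides it; move -22/9b to the remainder.
  leading term 1: no divisor's leading term divides it; move 26/9 to the remainder.
  remainder -11/9b^3 - 59/9b^2 - 22/9b + 26/9 ≠ 0; add g_4 = -11/9b^3 - 59/9b^2 - 22/9b + 26/9 to the basis.

The other S-polynomials (S(f_1,f_2), S(f_1,f_3), S(f_1,g_4), S(f_2,g_4), S(f_3,g_4)) all reduce to 0 modulo the current basis, so we have a Gröbner basis.
Inter-reduce: drop elements whose leading term is divisible by another's, tail-reduce, and make monic.

G = {a - 11/9b^2 - 4/9b - 2/9, b^3 + 59/11b^2 + 2b - 26/11, c + 1}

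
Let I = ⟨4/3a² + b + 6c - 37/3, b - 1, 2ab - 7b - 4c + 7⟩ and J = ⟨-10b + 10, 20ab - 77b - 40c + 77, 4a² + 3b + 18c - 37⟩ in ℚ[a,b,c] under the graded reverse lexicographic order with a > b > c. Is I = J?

Yes, the ideals are equal.

Two ideals are equal iff their reduced Gröbner bases coincide (the reduced basis is unique for a fixed ordering).
Buchberger on the first generating set:
f_1 = 4/3a² + b + 6c - 37/3, LT = a².
f_2 = b - 1, LT = b.
f_3 = 2ab - 7b - 4c + 7, LT = ab.

S(f_1,f_3): lcm = a²b. S = 7/2ab + ¾b² + 2ac + 9/2bc - 7/2a - 37/4b.
  leading term ab: subtract (7/2a)·f_2 from 7/2ab + ¾b² + 2ac + 9/2bc - 7/2a - 37/4b → ¾b² + 2ac + 9/2bc - 37/4b
  leading term b²: subtract (¾b)·f_2 from ¾b² + 2ac + 9/2bc - 37/4b → 2ac + 9/2bc - 17/2b
  leading term ac: no divisor's leading term divides it; move 2ac to the remainder.
  leading term bc: subtract (9/2c)·f_2 from 9/2bc - 17/2b → -17/2b + 9/2c
  leading term b: subtract (-17/2)·f_2 from -17/2b + 9/2c → 9/2c - 17/2
  leading term c: no divisor's leading term divides it; move 9/2c to the remainder.
  leading term 1: no divisor's leading term divides it; move -17/2 to the remainder.
  remainder 2ac + 9/2c - 17/2 ≠ 0; add g_4 = 2ac + 9/2c - 17/2 to the basis.

S(f_2,f_3): lcm = ab. S = -a + 7/2b + 2c - 7/2.
  leading term a: no divisor's leading term divides it; move -a to the remainder.
  leading term b: subtract (7/2)·f_2 from 7/2b + 2c - 7/2 → 2c
  leading term c: no divisor's leading term divides it; move 2c to the remainder.
  remainder -a + 2c ≠ 0; add g_5 = -a + 2c to the basis.

S(f_1,g_4): lcm = a²c. S = -9/4ac + ¾bc + 9/2c² + 17/4a - 37/4c.
  leading term ac: subtract (-9/8)·g_4 from -9/4ac + ¾bc + 9/2c² + 17/4a - 37/4c → ¾bc + 9/2c² + 17/4a - 67/16c - 153/16
  leading term bc: subtract (¾c)·f_2 from ¾bc + 9/2c² + 17/4a - 67/16c - 153/16 → 9/2c² + 17/4a - 55/16c - 153/16
  leading term c²: no divisor's leading term divides it; move 9/2c² to the remainder.
  leading term a: subtract (-17/4)·g_5 from 17/4a - 55/16c - 153/16 → 81/16c - 153/16
  leading term c: no divisor's leading term divides it; move 81/16c to the remainder.
  leading term 1: no divisor's leading term divides it; move -153/16 to the remainder.
  remainder 9/2c² + 81/16c - 153/16 ≠ 0; add g_6 = 9/2c² + 81/16c - 153/16 to the basis.

The other S-polynomials (S(f_1,f_2), S(f_2,g_4), S(f_3,g_4), S(f_1,g_5), S(f_2,g_5), S(f_3,g_5), S(g_4,g_5), S(f_1,g_6), S(f_2,g_6), S(f_3,g_6), S(g_4,g_6), S(g_5,g_6)) all reduce to 0 modulo the current basis, so we have a Gröbner basis.
Inter-reduce: drop elements whose leading term is divisible by another's, tail-reduce, and make monic.
Reduced Gröbner basis: {c² + 9/8c - 17/8, a - 2c, b - 1}.

Buchberger on the second generating set:
h_1 = -10b + 10, LT = b.
h_2 = 20ab - 77b - 40c + 77, LT = ab.
h_3 = 4a² + 3b + 18c - 37, LT = a².

S(h_1,h_2): lcm = ab. S = -a + 77/20b + 2c - 77/20.
  leading term a: no divisor's leading term divides it; move -a to the remainder.
  leading term b: subtract (-77/200)·h_1 from 77/20b + 2c - 77/20 → 2c
  leading term c: no divisor's leading term divides it; move 2c to the remainder.
  remainder -a + 2c ≠ 0; add k_4 = -a + 2c to the basis.

S(h_2,h_3): lcm = a²b. S = -77/20ab - ¾b² - 2ac - 9/2bc + 77/20a + 37/4b.
  leading term ab: subtract (77/200a)·h_1 from -77/20ab - ¾b² - 2ac - 9/2bc + 77/20a + 37/4b → -¾b² - 2ac - 9/2bc + 37/4b
  leading term b²: subtract (3/40b)·h_1 from -¾b² - 2ac - 9/2bc + 37/4b → -2ac - 9/2bc + 17/2b
  leading term ac: subtract (2c)·k_4 from -2ac - 9/2bc + 17/2b → -9/2bc - 4c² + 17/2b
  leading term bc: subtract (9/20c)·h_1 from -9/2bc - 4c² + 17/2b → -4c² + 17/2b - 9/2c
  leading term c²: no divisor's leading term divides it; move -4c² to the remainder.
  leading term b: subtract (-17/20)·h_1 from 17/2b - 9/2c → -9/2c + 17/2
  leading term c: no divisor's leading term divides it; move -9/2c to the remainder.
  leading term 1: no divisor's leading term divides it; move 17/2 to the remainder.
  remainder -4c² - 9/2c + 17/2 ≠ 0; add k_5 = -4c² - 9/2c + 17/2 to the basis.

The other S-polynomials (S(h_1,h_3), S(h_1,k_4), S(h_2,k_4), S(h_3,k_4), S(h_1,k_5), S(h_2,k_5), S(h_3,k_5), S(k_4,k_5)) all reduce to 0 modulo the current basis, so we have a Gröbner basis.
Inter-reduce: drop elements whose leading term is divisible by another's, tail-reduce, and make monic.
Reduced Gröbner basis: {c² + 9/8c - 17/8, a - 2c, b - 1}.

The two bases agree; hence the ideals are identical.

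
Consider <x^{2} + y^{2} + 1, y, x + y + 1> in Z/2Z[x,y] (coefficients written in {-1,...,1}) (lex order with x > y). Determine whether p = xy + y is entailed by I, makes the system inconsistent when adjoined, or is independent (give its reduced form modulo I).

First compute the reduced Gröbner basis of I by Buchberger's algorithm.
f_1 = x^{2} + y^{2} + 1, LT = x^{2}.
f_2 = y, LT = y.
f_3 = x + y + 1, LT = x.

The S-polynomials (S(f_1,f_2), S(f_1,f_3), S(f_2,f_3)) all reduce to 0 modulo the current basis, so we have a Gröbner basis.
Inter-reduce: drop elements whose leading term is divisible by another's, tail-reduce, and make monic.
Reduced Gröbner basis: {x + 1, y}.
Label its elements g_1 = x + 1, g_2 = y.

Reduce p = xy + y modulo G:
  leading term xy: subtract (y)·g_1 from xy + y → 0
  normal form = 0.
Since the normal form is 0, p ∈ I.

xy + y lies in I (it reduces to 0).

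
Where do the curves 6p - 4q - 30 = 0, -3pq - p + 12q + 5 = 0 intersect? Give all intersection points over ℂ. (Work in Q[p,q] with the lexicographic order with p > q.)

Compute a lex Gröbner basis by Buchberger's algorithm.
f_1 = 6p - 4q - 30, LT = p.
f_2 = -3pq - p + 12q + 5, LT = pq.

S(f_1,f_2): lcm = pq. S = -1/3p - 2/3q^2 - q + 5/3.
  leading term p: subtract (-1/18)·f_1 from -1/3p - 2/3q^2 - q + 5/3 → -2/3q^2 - 11/9q
  leading term q^2: no divisor's leading term divides it; move -2/3q^2 to the remainder.
  leading term q: no divisor's leading term divides it; move -11/9q to the remainder.
  remainder -2/3q^2 - 11/9q ≠ 0; add h_3 = -2/3q^2 - 11/9q to the basis.

S(f_1,h_3): leading monomials are coprime, so the S-polynomial reduces to 0 (Buchberger's first criterion).
S(f_2,h_3): lcm = pq^2. S = -3/2pq - 4q^2 - 5/3q.
  leading term pq: subtract (-1/4q)·f_1 from -3/2pq - 4q^2 - 5/3q → -5q^2 - 55/6q
  leading term q^2: subtract (15/2)·h_3 from -5q^2 - 55/6q → 0
  remainder 0.

Every S-polynomial of the final basis reduces to 0, so we have a Gröbner basis.
Inter-reduce: drop elements whose leading term is divisible by another's, tail-reduce, and make monic.
Reduced Gröbner basis: {p - 2/3q - 5, q^2 + 11/6q}.

A lex Gröbner basis eliminates variables successively. Here q^2 + 11/6q depends only on q, with roots {-11/6, 0}; lifting each root through the earlier basis elements recovers the full solutions.
  q = -11/6: the earlier basis element becomes p - 34/9 = 0, giving p = 34/9 — point (34/9, -11/6).
  q = 0: the earlier basis element becomes p - 5 = 0, giving p = 5 — point (5, 0).

{(34/9, -11/6), (5, 0)}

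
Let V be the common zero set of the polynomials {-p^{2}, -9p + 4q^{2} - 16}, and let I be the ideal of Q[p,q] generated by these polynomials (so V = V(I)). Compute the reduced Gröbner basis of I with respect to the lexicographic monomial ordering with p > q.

G = {p - \tfrac{4}{9}q^{2} + \tfrac{16}{9}, q^{4} - 8q^{2} + 16}

f_1 = -p^{2}, LT = p^{2}.
f_2 = -9p + 4q^{2} - 16, LT = p.

S(f_1,f_2): lcm = p^{2}. S = \tfrac{4}{9}pq^{2} - \tfrac{16}{9}p.
  leading term pq^{2}: subtract (-\tfrac{4}{81}q^{2})·f_2 from \tfrac{4}{9}pq^{2} - \tfrac{16}{9}p → -\tfrac{16}{9}p + \tfrac{16}{81}q^{4} - \tfrac{64}{81}q^{2}
  leading term p: subtract (\tfrac{16}{81})·f_2 from -\tfrac{16}{9}p + \tfrac{16}{81}q^{4} - \tfrac{64}{81}q^{2} → \tfrac{16}{81}q^{4} - \tfrac{128}{81}q^{2} + \tfrac{256}{81}
  leading term q^{4}: no divisor's leading term divides it; move \tfrac{16}{81}q^{4} to the remainder.
  leading term q^{2}: no divisor's leading term divides it; move -\tfrac{128}{81}q^{2} to the remainder.
  leading term 1: no divisor's leading term divides it; move \tfrac{256}{81} to the remainder.
  remainder \tfrac{16}{81}q^{4} - \tfrac{128}{81}q^{2} + \tfrac{256}{81} ≠ 0; add g_3 = \tfrac{16}{81}q^{4} - \tfrac{128}{81}q^{2} + \tfrac{256}{81} to the basis.

S(f_1,g_3): leading monomials are coprime, so the S-polynomial reduces to 0 (Buchberger's first criterion).
S(f_2,g_3): leading monomials are coprime, so the S-polynomial reduces to 0 (Buchberger's first criterion).
Every S-polynomial of the final basis reduces to 0, so we have a Gröbner basis.
Inter-reduce: drop elements whose leading term is divisible by another's, tail-reduce, and make monic.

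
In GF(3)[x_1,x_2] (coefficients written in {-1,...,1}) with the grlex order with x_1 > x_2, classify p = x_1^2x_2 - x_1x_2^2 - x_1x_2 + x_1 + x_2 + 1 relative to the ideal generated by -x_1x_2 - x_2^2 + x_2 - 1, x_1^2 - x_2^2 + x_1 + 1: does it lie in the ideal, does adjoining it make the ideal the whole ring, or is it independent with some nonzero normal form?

x_1^2x_2 - x_1x_2^2 - x_1x_2 + x_1 + x_2 + 1 is independent of I; its normal form modulo I is -x_2 - 1.

First compute the reduced Gröbner basis of I by Buchberger's algorithm.
f_1 = -x_1x_2 - x_2^2 + x_2 - 1, LT = x_1x_2.
f_2 = x_1^2 - x_2^2 + x_1 + 1, LT = x_1^2.

S(f_1,f_2): lcm = x_1^2x_2. S = x_1x_2^2 + x_2^3 + x_1x_2 + x_1 - x_2.
  leading term x_1x_2^2: subtract (-x_2)·f_1 from x_1x_2^2 + x_2^3 + x_1x_2 + x_1 - x_2 → x_1x_2 + x_2^2 + x_1 + x_2
  leading term x_1x_2: subtract (-1)·f_1 from x_1x_2 + x_2^2 + x_1 + x_2 → x_1 - x_2 - 1
  leading term x_1: no divisor's leading term divides it; move x_1 to the remainder.
  leading term x_2: no divisor's leading term divides it; move -x_2 to the remainder.
  leading term 1: no divisor's leading term divides it; move -1 to the remainder.
  remainder x_1 - x_2 - 1 ≠ 0; add h_3 = x_1 - x_2 - 1 to the basis.

S(f_1,h_3): lcm = x_1x_2. S = -x_2^2 + 1.
  leading term x_2^2: no divisor's leading term divides it; move -x_2^2 to the remainder.
  leading term 1: no divisor's leading term divides it; move 1 to the remainder.
  remainder -x_2^2 + 1 ≠ 0; add h_4 = -x_2^2 + 1 to the basis.

The other S-polynomials (S(f_2,h_3), S(f_1,h_4), S(f_2,h_4), S(h_3,h_4)) all reduce to 0 modulo the current basis, so we have a Gröbner basis.
Inter-reduce: drop elements whose leading term is divisible by another's, tail-reduce, and make monic.
Reduced Gröbner basis: {x_2^2 - 1, x_1 - x_2 - 1}.
Label its elements g_1 = x_2^2 - 1, g_2 = x_1 - x_2 - 1.

Reduce p = x_1^2x_2 - x_1x_2^2 - x_1x_2 + x_1 + x_2 + 1 modulo G:
  leading term x_1^2x_2: subtract (x_1x_2)·g_2 from x_1^2x_2 - x_1x_2^2 - x_1x_2 + x_1 + x_2 + 1 → x_1 + x_2 + 1
  leading term x_1: subtract (1)·g_2 from x_1 + x_2 + 1 → -x_2 - 1
  leading term x_2: no divisor's leading term divides it; move -x_2 to the remainder.
  leading term 1: no divisor's leading term divides it; move -1 to the remainder.
  normal form = -x_2 - 1.
The normal form is nonzero, so p ∉ I. Since p minus its normal form lies in I, I + (p) = I + (r) where r = -x_2 - 1; decide whether this ideal is the whole ring.
Run Buchberger on G together with r (pairs among the g_i already reduce to 0 since G is a Gröbner basis):
g_1 = x_2^2 - 1, LT = x_2^2.
g_2 = x_1 - x_2 - 1, LT = x_1.
r = -x_2 - 1, LT = x_2.

The S-polynomials (S(g_1,g_2), S(g_1,r), S(g_2,r)) all reduce to 0 modulo the current basis, so we have a Gröbner basis.
Inter-reduce: drop elements whose leading term is divisible by another's, tail-reduce, and make monic.
Reduced Gröbner basis: {x_1, x_2 + 1}.
The reduced Gröbner basis of I + (p) is {x_1, x_2 + 1} ≠ {1}, a proper ideal, so the enlarged system stays consistent: p is independent of I, with normal form -x_2 - 1.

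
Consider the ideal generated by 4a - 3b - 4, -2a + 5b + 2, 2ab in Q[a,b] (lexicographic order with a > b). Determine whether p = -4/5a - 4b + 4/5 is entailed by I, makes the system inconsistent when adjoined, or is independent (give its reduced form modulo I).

First compute the reduced Gröbner basis of I by Buchberger's algorithm.
f_1 = 4a - 3b - 4, LT = a.
f_2 = -2a + 5b + 2, LT = a.
f_3 = 2ab, LT = ab.

S(f_1,f_2): lcm = a. S = 7/4b.
  leading term b: no divisor's leading term divides it; move 7/4b to the remainder.
  remainder 7/4b ≠ 0; add h_4 = 7/4b to the basis.

The other S-polynomials (S(f_1,f_3), S(f_2,f_3), S(f_1,h_4), S(f_2,h_4), S(f_3,h_4)) all reduce to 0 modulo the current basis, so we have a Gröbner basis.
Inter-reduce: drop elements whose leading term is divisible by another's, tail-reduce, and make monic.
Reduced Gröbner basis: {a - 1, b}.
Label its elements g_1 = a - 1, g_2 = b.

Reduce p = -4/5a - 4b + 4/5 modulo G:
  leading term a: subtract (-4/5)·g_1 from -4/5a - 4b + 4/5 → -4b
  leading term b: subtract (-4)·g_2 from -4b → 0
  normal form = 0.
Since the normal form is 0, p ∈ I.

-4/5a - 4b + 4/5 lies in I (it reduces to 0).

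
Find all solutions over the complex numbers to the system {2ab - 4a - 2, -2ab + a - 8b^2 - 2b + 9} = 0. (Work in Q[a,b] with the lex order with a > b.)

Compute a lex Gröbner basis by Buchberger's algorithm.
f_1 = 2ab - 4a - 2, LT = ab.
f_2 = -2ab + a - 8b^2 - 2b + 9, LT = ab.

S(f_1,f_2): lcm = ab. S = -3/2a - 4b^2 - b + 7/2.
  leading term a: no divisor's leading term divides it; move -3/2a to the remainder.
  leading term b^2: no divisor's leading term divides it; move -4b^2 to the remainder.
  leading term b: no divisor's leading term divides it; move -b to the remainder.
  leading term 1: no divisor's leading term divides it; move 7/2 to the remainder.
  remainder -3/2a - 4b^2 - b + 7/2 ≠ 0; add h_3 = -3/2a - 4b^2 - b + 7/2 to the basis.

S(f_1,h_3): lcm = ab. S = -2a - 8/3b^3 - 2/3b^2 + 7/3b - 1.
  leading term a: subtract (4/3)·h_3 from -2a - 8/3b^3 - 2/3b^2 + 7/3b - 1 → -8/3b^3 + 14/3b^2 + 11/3b - 17/3
  leading term b^3: no divisor's leading term divides it; move -8/3b^3 to the remainder.
  leading term b^2: no divisor's leading term divides it; move 14/3b^2 to the remainder.
  leading term b: no divisor's leading term divides it; move 11/3b to the remainder.
  leading term 1: no divisor's leading term divides it; move -17/3 to the remainder.
  remainder -8/3b^3 + 14/3b^2 + 11/3b - 17/3 ≠ 0; add h_4 = -8/3b^3 + 14/3b^2 + 11/3b - 17/3 to the basis.

The other S-polynomials (S(f_2,h_3), S(f_1,h_4), S(f_2,h_4), S(h_3,h_4)) all reduce to 0 modulo the current basis, so we have a Gröbner basis.
Inter-reduce: drop elements whose leading term is divisible by another's, tail-reduce, and make monic.
Reduced Gröbner basis: {a + 8/3b^2 + 2/3b - 7/3, b^3 - 7/4b^2 - 11/8b + 17/8}.

From the last basis element, b^3 - 7/4b^2 - 11/8b + 17/8 = 0, so b takes values in {1, 3/8 - sqrt(145)/8, 3/8 + sqrt(145)/8}. Each choice, substituted upward through the basis, yields the corresponding point(s) of the solution set.
  b = 1: the earlier basis element becomes a + 1 = 0, giving a = -1 — point (-1, 1).
  b = 3/8 - sqrt(145)/8: the earlier basis element becomes a - sqrt(145)/3 + 13/3 = 0, giving a = -13/3 + sqrt(145)/3 — point (-13/3 + sqrt(145)/3, 3/8 - sqrt(145)/8).
  b = 3/8 + sqrt(145)/8: the earlier basis element becomes a + sqrt(145)/3 + 13/3 = 0, giving a = -13/3 - sqrt(145)/3 — point (-13/3 - sqrt(145)/3, 3/8 + sqrt(145)/8).
Zero-dimensionality of the ideal guarantees finitely many solutions over ℂ.

{(-1, 1), (-13/3 + sqrt(145)/3, 3/8 - sqrt(145)/8), (-13/3 - sqrt(145)/3, 3/8 + sqrt(145)/8)}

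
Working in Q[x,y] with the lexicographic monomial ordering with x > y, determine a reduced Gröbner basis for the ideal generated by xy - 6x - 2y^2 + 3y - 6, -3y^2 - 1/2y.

f_1 = xy - 6x - 2y^2 + 3y - 6, LT = xy.
f_2 = -3y^2 - 1/2y, LT = y^2.

S(f_1,f_2): lcm = xy^2. S = -37/6xy - 2y^3 + 3y^2 - 6y.
  reduce S modulo (f_1, f_2):
  remainder -37x + 14y - 37 ≠ 0; add g_3 = -37x + 14y - 37 to the basis.

The other S-polynomials (S(f_1,g_3), S(f_2,g_3)) all reduce to 0 modulo the current basis, so we have a Gröbner basis.
Inter-reduce: drop elements whose leading term is divisible by another's, tail-reduce, and make monic.

G = {x - 14/37y + 1, y^2 + 1/6y}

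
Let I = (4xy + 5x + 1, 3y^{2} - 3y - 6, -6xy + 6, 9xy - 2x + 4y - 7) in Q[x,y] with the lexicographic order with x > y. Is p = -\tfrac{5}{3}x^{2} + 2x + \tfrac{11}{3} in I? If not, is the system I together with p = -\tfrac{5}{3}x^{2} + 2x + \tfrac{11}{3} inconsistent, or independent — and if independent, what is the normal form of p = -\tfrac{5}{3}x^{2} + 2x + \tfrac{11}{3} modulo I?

-\tfrac{5}{3}x^{2} + 2x + \tfrac{11}{3} lies in I (it reduces to 0).

First compute the reduced Gröbner basis of I by Buchberger's algorithm.
f_1 = 4xy + 5x + 1, LT = xy.
f_2 = 3y^{2} - 3y - 6, LT = y^{2}.
f_3 = -6xy + 6, LT = xy.
f_4 = 9xy - 2x + 4y - 7, LT = xy.

S(f_1,f_2): lcm = xy^{2}. S = \tfrac{9}{4}xy + 2x + \tfrac{1}{4}y.
  leading term xy: subtract (\tfrac{9}{16})·f_1 from \tfrac{9}{4}xy + 2x + \tfrac{1}{4}y → -\tfrac{13}{16}x + \tfrac{1}{4}y - \tfrac{9}{16}
  leading term x: no divisor's leading term divides it; move -\tfrac{13}{16}x to the remainder.
  leading term y: no divisor's leading term divides it; move \tfrac{1}{4}y to the remainder.
  leading term 1: no divisor's leading term divides it; move -\tfrac{9}{16} to the remainder.
  remainder -\tfrac{13}{16}x + \tfrac{1}{4}y - \tfrac{9}{16} ≠ 0; add h_5 = -\tfrac{13}{16}x + \tfrac{1}{4}y - \tfrac{9}{16} to the basis.

S(f_1,f_3): lcm = xy. S = \tfrac{5}{4}x + \tfrac{5}{4}.
  leading term x: subtract (-\tfrac{20}{13})·h_5 from \tfrac{5}{4}x + \tfrac{5}{4} → \tfrac{5}{13}y + \tfrac{5}{13}
  leading term y: no divisor's leading term divides it; move \tfrac{5}{13}y to the remainder.
  leading term 1: no divisor's leading term divides it; move \tfrac{5}{13} to the remainder.
  remainder \tfrac{5}{13}y + \tfrac{5}{13} ≠ 0; add h_6 = \tfrac{5}{13}y + \tfrac{5}{13} to the basis.

The other S-polynomials (S(f_1,f_4), S(f_2,f_3), S(f_2,f_4), S(f_3,f_4), S(f_1,h_5), S(f_2,h_5), S(f_3,h_5), S(f_4,h_5), S(f_1,h_6), S(f_2,h_6), S(f_3,h_6), S(f_4,h_6), S(h_5,h_6)) all reduce to 0 modulo the current basis, so we have a Gröbner basis.
Inter-reduce: drop elements whose leading term is divisible by another's, tail-reduce, and make monic.
Reduced Gröbner basis: {x + 1, y + 1}.
Label its elements g_1 = x + 1, g_2 = y + 1.

Reduce p = -\tfrac{5}{3}x^{2} + 2x + \tfrac{11}{3} modulo G:
  leading term x^{2}: subtract (-\tfrac{5}{3}x)·g_1 from -\tfrac{5}{3}x^{2} + 2x + \tfrac{11}{3} → \tfrac{11}{3}x + \tfrac{11}{3}
  leading term x: subtract (\tfrac{11}{3})·g_1 from \tfrac{11}{3}x + \tfrac{11}{3} → 0
  normal form = 0.
Since the normal form is 0, p ∈ I.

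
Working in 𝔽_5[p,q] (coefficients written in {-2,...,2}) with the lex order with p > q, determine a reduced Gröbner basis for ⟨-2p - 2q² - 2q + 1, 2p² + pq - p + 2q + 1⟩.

The reduced Gröbner basis is the canonical form of the ideal for this ordering.

f_1 = -2p - 2q² - 2q + 1, LT = p.
f_2 = 2p² + pq - p + 2q + 1, LT = p².

S(f_1,f_2): lcm = p². S = pq² - 2pq - q + 2.
  reduce S modulo (f_1, f_2):
  remainder -q⁴ + q³ - 2q + 2 ≠ 0; add g_3 = -q⁴ + q³ - 2q + 2 to the basis.

The other S-polynomials (S(f_1,g_3), S(f_2,g_3)) all reduce to 0 modulo the current basis, so we have a Gröbner basis.
Inter-reduce: drop elements whose leading term is divisible by another's, tail-reduce, and make monic.

G = {p + q² + q + 2, q⁴ - q³ + 2q - 2}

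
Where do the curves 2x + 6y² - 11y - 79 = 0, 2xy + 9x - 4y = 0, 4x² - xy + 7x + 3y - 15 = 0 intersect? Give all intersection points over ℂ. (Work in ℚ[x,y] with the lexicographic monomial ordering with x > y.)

{(-4, -3)}

Compute a lex Gröbner basis by Buchberger's algorithm.
f_1 = 2x + 6y² - 11y - 79, LT = x.
f_2 = 2xy + 9x - 4y, LT = xy.
f_3 = 4x² - xy + 7x + 3y - 15, LT = x².

S(f_1,f_2): lcm = xy. S = -9/2x + 3y³ - 11/2y² - 75/2y.
  leading term x: subtract (-9/4)·f_1 from -9/2x + 3y³ - 11/2y² - 75/2y → 3y³ + 8y² - 249/4y - 711/4
  leading term y³: no divisor's leading term divides it; move 3y³ to the remainder.
  leading term y²: no divisor's leading term divides it; move 8y² to the remainder.
  leading term y: no divisor's leading term divides it; move -249/4y to the remainder.
  leading term 1: no divisor's leading term divides it; move -711/4 to the remainder.
  remainder 3y³ + 8y² - 249/4y - 711/4 ≠ 0; add h_4 = 3y³ + 8y² - 249/4y - 711/4 to the basis.

S(f_1,f_3): lcm = x². S = 3xy² - 21/4xy - 165/4x - ¾y + 15/4.
  leading term xy²: subtract (3/2y²)·f_1 from 3xy² - 21/4xy - 165/4x - ¾y + 15/4 → -21/4xy - 165/4x - 9y⁴ + 33/2y³ + 237/2y² - ¾y + 15/4
  leading term xy: subtract (-21/8y)·f_1 from -21/4xy - 165/4x - 9y⁴ + 33/2y³ + 237/2y² - ¾y + 15/4 → -165/4x - 9y⁴ + 129/4y³ + 717/8y² - 1665/8y + 15/4
  leading term x: subtract (-165/8)·f_1 from -165/4x - 9y⁴ + 129/4y³ + 717/8y² - 1665/8y + 15/4 → -9y⁴ + 129/4y³ + 1707/8y² - 435y - 13005/8
  leading term y⁴: subtract (-3y)·h_4 from -9y⁴ + 129/4y³ + 1707/8y² - 435y - 13005/8 → 225/4y³ + 213/8y² - 3873/4y - 13005/8
  leading term y³: subtract (75/4)·h_4 from 225/4y³ + 213/8y² - 3873/4y - 13005/8 → -987/8y² + 3183/16y + 27315/16
  leading term y²: no divisor's leading term divides it; move -987/8y² to the remainder.
  leading term y: no divisor's leading term divides it; move 3183/16y to the remainder.
  leading term 1: no divisor's leading term divides it; move 27315/16 to the remainder.
  remainder -987/8y² + 3183/16y + 27315/16 ≠ 0; add h_5 = -987/8y² + 3183/16y + 27315/16 to the basis.

S(f_2,f_3): lcm = x²y. S = 9/2x² + ¼xy² - 15/4xy - ¾y² + 15/4y.
  leading term x²: subtract (9/4x)·f_1 from 9/2x² + ¼xy² - 15/4xy - ¾y² + 15/4y → -53/4xy² + 21xy + 711/4x - ¾y² + 15/4y
  leading term xy²: subtract (-53/8y²)·f_1 from -53/4xy² + 21xy + 711/4x - ¾y² + 15/4y → 21xy + 711/4x + 159/4y⁴ - 583/8y³ - 4193/8y² + 15/4y
  leading term xy: subtract (21/2y)·f_1 from 21xy + 711/4x + 159/4y⁴ - 583/8y³ - 4193/8y² + 15/4y → 711/4x + 159/4y⁴ - 1087/8y³ - 3269/8y² + 3333/4y
  leading term x: subtract (711/8)·f_1 from 711/4x + 159/4y⁴ - 1087/8y³ - 3269/8y² + 3333/4y → 159/4y⁴ - 1087/8y³ - 7535/8y² + 14487/8y + 56169/8
  leading term y⁴: subtract (53/4y)·h_4 from 159/4y⁴ - 1087/8y³ - 7535/8y² + 14487/8y + 56169/8 → -1935/8y³ - 1873/16y² + 66657/16y + 56169/8
  leading term y³: subtract (-645/8)·h_4 from -1935/8y³ - 1873/16y² + 66657/16y + 56169/8 → 8447/16y² - 27291/32y - 233919/32
  leading term y²: subtract (-8447/1974)·h_5 from 8447/16y² - 27291/32y - 233919/32 → -2059/1316y - 6177/1316
  leading term y: no divisor's leading term divides it; move -2059/1316y to the remainder.
  leading term 1: no divisor's leading term divides it; move -6177/1316 to the remainder.
  remainder -2059/1316y - 6177/1316 ≠ 0; add h_6 = -2059/1316y - 6177/1316 to the basis.

The other S-polynomials (S(f_1,h_4), S(f_2,h_4), S(f_3,h_4), S(f_1,h_5), S(f_2,h_5), S(f_3,h_5), S(h_4,h_5), S(f_1,h_6), S(f_2,h_6), S(f_3,h_6), S(h_4,h_6), S(h_5,h_6)) all reduce to 0 modulo the current basis, so we have a Gröbner basis.
Inter-reduce: drop elements whose leading term is divisible by another's, tail-reduce, and make monic.
Reduced Gröbner basis: {x + 4, y + 3}.

Elimination: the polynomial y + 3 lies in the elimination ideal for y, so y ∈ {-3}. For each such y, the remaining basis elements (now univariate) give the rest of the solution.
  y = -3: the earlier basis element becomes x + 4 = 0, giving x = -4 — point (-4, -3).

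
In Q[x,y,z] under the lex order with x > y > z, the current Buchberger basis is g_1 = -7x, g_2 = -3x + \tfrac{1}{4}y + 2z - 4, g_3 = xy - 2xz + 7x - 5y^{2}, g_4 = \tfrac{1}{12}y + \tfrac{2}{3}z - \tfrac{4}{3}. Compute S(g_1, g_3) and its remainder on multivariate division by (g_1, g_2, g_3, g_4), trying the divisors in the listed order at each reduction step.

lcm(LM(g_1), LM(g_3)) = xy.
S = (lcm/LT(g_1))·g_1 − (lcm/LT(g_3))·g_3 = 2xz - 7x + 5y^{2}.
Reduce S modulo (g_1, g_2, g_3, g_4) in that order:
  leading term xz: subtract (-\tfrac{2}{7}z)·g_1 from 2xz - 7x + 5y^{2} → -7x + 5y^{2}
  leading term x: subtract (1)·g_1 from -7x + 5y^{2} → 5y^{2}
  leading term y^{2}: subtract (60y)·g_4 from 5y^{2} → -40yz + 80y
  leading term yz: subtract (-480z)·g_4 from -40yz + 80y → 80y + 320z^{2} - 640z
  leading term y: subtract (960)·g_4 from 80y + 320z^{2} - 640z → 320z^{2} - 1280z + 1280
  leading term z^{2}: no divisor's leading term divides it; move 320z^{2} to the remainder.
  leading term z: no divisor's leading term divides it; move -1280z to the remainder.
  leading term 1: no divisor's leading term divides it; move 1280 to the remainder.
The remainder 320z^{2} - 1280z + 1280 is nonzero, so it would be added as the next basis element.

S(g_1, g_3) = 2xz - 7x + 5y^{2}; remainder on division = 320z^{2} - 1280z + 1280.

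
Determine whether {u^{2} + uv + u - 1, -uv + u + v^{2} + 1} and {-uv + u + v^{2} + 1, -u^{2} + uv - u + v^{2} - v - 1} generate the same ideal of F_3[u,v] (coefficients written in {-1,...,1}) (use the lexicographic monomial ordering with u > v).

No, the ideals differ.

Equality of ideals is decidable: compute both reduced Gröbner bases (unique for the ordering) and check whether they agree.
Buchberger on the first generating set:
f_1 = u^{2} + uv + u - 1, LT = u^{2}.
f_2 = -uv + u + v^{2} + 1, LT = uv.

S(f_1,f_2): lcm = u^{2}v. S = u^{2} - uv^{2} + uv + u - v.
  leading term u^{2}: subtract (1)·f_1 from u^{2} - uv^{2} + uv + u - v → -uv^{2} - v + 1
  leading term uv^{2}: subtract (v)·f_2 from -uv^{2} - v + 1 → -uv - v^{3} + v + 1
  leading term uv: subtract (1)·f_2 from -uv - v^{3} + v + 1 → -u - v^{3} - v^{2} + v
  leading term u: no divisor's leading term divides it; move -u to the remainder.
  leading term v^{3}: no divisor's leading term divides it; move -v^{3} to the remainder.
  leading term v^{2}: no divisor's leading term divides it; move -v^{2} to the remainder.
  leading term v: no divisor's leading term divides it; move v to the remainder.
  remainder -u - v^{3} - v^{2} + v ≠ 0; add g_3 = -u - v^{3} - v^{2} + v to the basis.

S(f_1,g_3): lcm = u^{2}. S = -uv^{3} - uv^{2} - uv + u - 1.
  leading term uv^{3}: subtract (v^{2})·f_2 from -uv^{3} - uv^{2} - uv + u - 1 → uv^{2} - uv + u - v^{4} - v^{2} - 1
  leading term uv^{2}: subtract (-v)·f_2 from uv^{2} - uv + u - v^{4} - v^{2} - 1 → u - v^{4} + v^{3} - v^{2} + v - 1
  leading term u: subtract (-1)·g_3 from u - v^{4} + v^{3} - v^{2} + v - 1 → -v^{4} + v^{2} - v - 1
  leading term v^{4}: no divisor's leading term divides it; move -v^{4} to the remainder.
  leading term v^{2}: no divisor's leading term divides it; move v^{2} to the remainder.
  leading term v: no divisor's leading term divides it; move -v to the remainder.
  leading term 1: no divisor's leading term divides it; move -1 to the remainder.
  remainder -v^{4} + v^{2} - v - 1 ≠ 0; add g_4 = -v^{4} + v^{2} - v - 1 to the basis.

S(f_2,g_3): lcm = uv. S = -u - v^{4} - v^{3} - 1.
  leading term u: subtract (1)·g_3 from -u - v^{4} - v^{3} - 1 → -v^{4} + v^{2} - v - 1
  leading term v^{4}: subtract (1)·g_4 from -v^{4} + v^{2} - v - 1 → 0
  remainder 0.

S(f_1,g_4): leading monomials are coprime, so the S-polynomial reduces to 0 (Buchberger's first criterion).
S(f_2,g_4): lcm = uv^{4}. S = -uv^{3} + uv^{2} - uv - u - v^{5} - v^{3}.
  leading term uv^{3}: subtract (v^{2})·f_2 from -uv^{3} + uv^{2} - uv - u - v^{5} - v^{3} → -uv - u - v^{5} - v^{4} - v^{3} - v^{2}
  leading term uv: subtract (1)·f_2 from -uv - u - v^{5} - v^{4} - v^{3} - v^{2} → u - v^{5} - v^{4} - v^{3} + v^{2} - 1
  leading term u: subtract (-1)·g_3 from u - v^{5} - v^{4} - v^{3} + v^{2} - 1 → -v^{5} - v^{4} + v^{3} + v - 1
  leading term v^{5}: subtract (v)·g_4 from -v^{5} - v^{4} + v^{3} + v - 1 → -v^{4} + v^{2} - v - 1
  leading term v^{4}: subtract (1)·g_4 from -v^{4} + v^{2} - v - 1 → 0
  remainder 0.

S(g_3,g_4): leading monomials are coprime, so the S-polynomial reduces to 0 (Buchberger's first criterion).
Every S-polynomial of the final basis reduces to 0, so we have a Gröbner basis.
Inter-reduce: drop elements whose leading term is divisible by another's, tail-reduce, and make monic.
Reduced Gröbner basis: {u + v^{3} + v^{2} - v, v^{4} - v^{2} + v + 1}.

Buchberger on the second generating set:
h_1 = -uv + u + v^{2} + 1, LT = uv.
h_2 = -u^{2} + uv - u + v^{2} - v - 1, LT = u^{2}.

S(h_1,h_2): lcm = u^{2}v. S = -u^{2} - uv - u + v^{3} - v^{2} - v.
  leading term u^{2}: subtract (1)·h_2 from -u^{2} - uv - u + v^{3} - v^{2} - v → uv + v^{3} + v^{2} + 1
  leading term uv: subtract (-1)·h_1 from uv + v^{3} + v^{2} + 1 → u + v^{3} - v^{2} - 1
  leading term u: no divisor's leading term divides it; move u to the remainder.
  leading term v^{3}: no divisor's leading term divides it; move v^{3} to the remainder.
  leading term v^{2}: no divisor's leading term divides it; move -v^{2} to the remainder.
  leading term 1: no divisor's leading term divides it; move -1 to the remainder.
  remainder u + v^{3} - v^{2} - 1 ≠ 0; add k_3 = u + v^{3} - v^{2} - 1 to the basis.

S(h_1,k_3): lcm = uv. S = -u - v^{4} + v^{3} - v^{2} + v - 1.
  leading term u: subtract (-1)·k_3 from -u - v^{4} + v^{3} - v^{2} + v - 1 → -v^{4} - v^{3} + v^{2} + v + 1
  leading term v^{4}: no divisor's leading term divides it; move -v^{4} to the remainder.
  leading term v^{3}: no divisor's leading term divides it; move -v^{3} to the remainder.
  leading term v^{2}: no divisor's leading term divides it; move v^{2} to the remainder.
  leading term v: no divisor's leading term divides it; move v to the remainder.
  leading term 1: no divisor's leading term divides it; move 1 to the remainder.
  remainder -v^{4} - v^{3} + v^{2} + v + 1 ≠ 0; add k_4 = -v^{4} - v^{3} + v^{2} + v + 1 to the basis.

S(h_2,k_3): lcm = u^{2}. S = -uv^{3} + uv^{2} - uv - u - v^{2} + v + 1.
  leading term uv^{3}: subtract (v^{2})·h_1 from -uv^{3} + uv^{2} - uv - u - v^{2} + v + 1 → -uv - u - v^{4} + v^{2} + v + 1
  leading term uv: subtract (1)·h_1 from -uv - u - v^{4} + v^{2} + v + 1 → u - v^{4} + v
  leading term u: subtract (1)·k_3 from u - v^{4} + v → -v^{4} - v^{3} + v^{2} + v + 1
  leading term v^{4}: subtract (1)·k_4 from -v^{4} - v^{3} + v^{2} + v + 1 → 0
  remainder 0.

S(h_1,k_4): lcm = uv^{4}. S = uv^{3} + uv^{2} + uv + u - v^{5} - v^{3}.
  leading term uv^{3}: subtract (-v^{2})·h_1 from uv^{3} + uv^{2} + uv + u - v^{5} - v^{3} → -uv^{2} + uv + u - v^{5} + v^{4} - v^{3} + v^{2}
  leading term uv^{2}: subtract (v)·h_1 from -uv^{2} + uv + u - v^{5} + v^{4} - v^{3} + v^{2} → u - v^{5} + v^{4} + v^{3} + v^{2} - v
  leading term u: subtract (1)·k_3 from u - v^{5} + v^{4} + v^{3} + v^{2} - v → -v^{5} + v^{4} - v^{2} - v + 1
  leading term v^{5}: subtract (v)·k_4 from -v^{5} + v^{4} - v^{2} - v + 1 → -v^{4} - v^{3} + v^{2} + v + 1
  leading term v^{4}: subtract (1)·k_4 from -v^{4} - v^{3} + v^{2} + v + 1 → 0
  remainder 0.

S(h_2,k_4): leading monomials are coprime, so the S-polynomial reduces to 0 (Buchberger's first criterion).
S(k_3,k_4): leading monomials are coprime, so the S-polynomial reduces to 0 (Buchberger's first criterion).
Every S-polynomial of the final basis reduces to 0, so we have a Gröbner basis.
Inter-reduce: drop elements whose leading term is divisible by another's, tail-reduce, and make monic.
Reduced Gröbner basis: {u + v^{3} - v^{2} - 1, v^{4} + v^{3} - v^{2} - v - 1}.

The bases are distinct; the ideals are different.
The choice of monomial ordering does not affect the verdict — as long as both bases are computed under the same ordering, their equality decides ideal equality.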